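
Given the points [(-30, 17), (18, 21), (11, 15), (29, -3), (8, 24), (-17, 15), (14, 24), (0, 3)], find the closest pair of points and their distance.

Computing all pairwise distances among 8 points:

d((-30, 17), (18, 21)) = 48.1664
d((-30, 17), (11, 15)) = 41.0488
d((-30, 17), (29, -3)) = 62.2977
d((-30, 17), (8, 24)) = 38.6394
d((-30, 17), (-17, 15)) = 13.1529
d((-30, 17), (14, 24)) = 44.5533
d((-30, 17), (0, 3)) = 33.1059
d((18, 21), (11, 15)) = 9.2195
d((18, 21), (29, -3)) = 26.4008
d((18, 21), (8, 24)) = 10.4403
d((18, 21), (-17, 15)) = 35.5106
d((18, 21), (14, 24)) = 5.0 <-- minimum
d((18, 21), (0, 3)) = 25.4558
d((11, 15), (29, -3)) = 25.4558
d((11, 15), (8, 24)) = 9.4868
d((11, 15), (-17, 15)) = 28.0
d((11, 15), (14, 24)) = 9.4868
d((11, 15), (0, 3)) = 16.2788
d((29, -3), (8, 24)) = 34.2053
d((29, -3), (-17, 15)) = 49.3964
d((29, -3), (14, 24)) = 30.8869
d((29, -3), (0, 3)) = 29.6142
d((8, 24), (-17, 15)) = 26.5707
d((8, 24), (14, 24)) = 6.0
d((8, 24), (0, 3)) = 22.4722
d((-17, 15), (14, 24)) = 32.28
d((-17, 15), (0, 3)) = 20.8087
d((14, 24), (0, 3)) = 25.2389

Closest pair: (18, 21) and (14, 24) with distance 5.0

The closest pair is (18, 21) and (14, 24) with Euclidean distance 5.0. For 8 points, brute-force pairwise comparison is shown above. For large n, the divide-and-conquer algorithm (sort by x, recurse on halves, check the dividing strip) achieves O(n log n).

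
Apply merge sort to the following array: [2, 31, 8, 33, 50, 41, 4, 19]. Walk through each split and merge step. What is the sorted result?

Merge sort trace:

Split: [2, 31, 8, 33, 50, 41, 4, 19] -> [2, 31, 8, 33] and [50, 41, 4, 19]
  Split: [2, 31, 8, 33] -> [2, 31] and [8, 33]
    Split: [2, 31] -> [2] and [31]
    Merge: [2] + [31] -> [2, 31]
    Split: [8, 33] -> [8] and [33]
    Merge: [8] + [33] -> [8, 33]
  Merge: [2, 31] + [8, 33] -> [2, 8, 31, 33]
  Split: [50, 41, 4, 19] -> [50, 41] and [4, 19]
    Split: [50, 41] -> [50] and [41]
    Merge: [50] + [41] -> [41, 50]
    Split: [4, 19] -> [4] and [19]
    Merge: [4] + [19] -> [4, 19]
  Merge: [41, 50] + [4, 19] -> [4, 19, 41, 50]
Merge: [2, 8, 31, 33] + [4, 19, 41, 50] -> [2, 4, 8, 19, 31, 33, 41, 50]

Final sorted array: [2, 4, 8, 19, 31, 33, 41, 50]

The merge sort proceeds by recursively splitting the array and merging sorted halves.
After all merges, the sorted array is [2, 4, 8, 19, 31, 33, 41, 50].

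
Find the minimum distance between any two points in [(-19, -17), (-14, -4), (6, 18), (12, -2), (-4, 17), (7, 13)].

Computing all pairwise distances among 6 points:

d((-19, -17), (-14, -4)) = 13.9284
d((-19, -17), (6, 18)) = 43.0116
d((-19, -17), (12, -2)) = 34.4384
d((-19, -17), (-4, 17)) = 37.1618
d((-19, -17), (7, 13)) = 39.6989
d((-14, -4), (6, 18)) = 29.7321
d((-14, -4), (12, -2)) = 26.0768
d((-14, -4), (-4, 17)) = 23.2594
d((-14, -4), (7, 13)) = 27.0185
d((6, 18), (12, -2)) = 20.8806
d((6, 18), (-4, 17)) = 10.0499
d((6, 18), (7, 13)) = 5.099 <-- minimum
d((12, -2), (-4, 17)) = 24.8395
d((12, -2), (7, 13)) = 15.8114
d((-4, 17), (7, 13)) = 11.7047

Closest pair: (6, 18) and (7, 13) with distance 5.099

The closest pair is (6, 18) and (7, 13) with Euclidean distance 5.099. For 6 points, brute-force pairwise comparison is shown above. For large n, the divide-and-conquer algorithm (sort by x, recurse on halves, check the dividing strip) achieves O(n log n).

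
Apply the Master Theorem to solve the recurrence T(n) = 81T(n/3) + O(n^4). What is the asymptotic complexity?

Master Theorem for T(n) = 81T(n/3) + O(n^4):

a = 81, b = 3, c = 4
log_b(a) = log_3(81) = 4.0000

Case 2: c = 4 = log_3(81) = 4.0000
T(n) = O(n^4 log n) = O(n^4 log n)

For T(n) = 81T(n/3) + O(n^4): log_3(81) = 4.0000. This is Case 2 of the Master Theorem (c = log_b(a), equal work at all levels), giving O(n^4 log n).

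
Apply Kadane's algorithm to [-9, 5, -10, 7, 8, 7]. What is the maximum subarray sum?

Using Kadane's algorithm on [-9, 5, -10, 7, 8, 7]:

Scanning through the array:
Position 1 (value 5): max_ending_here = 5, max_so_far = 5
Position 2 (value -10): max_ending_here = -5, max_so_far = 5
Position 3 (value 7): max_ending_here = 7, max_so_far = 7
Position 4 (value 8): max_ending_here = 15, max_so_far = 15
Position 5 (value 7): max_ending_here = 22, max_so_far = 22

Maximum subarray: [7, 8, 7]
Maximum sum: 22

The maximum subarray is [7, 8, 7] with sum 22. This subarray runs from index 3 to index 5.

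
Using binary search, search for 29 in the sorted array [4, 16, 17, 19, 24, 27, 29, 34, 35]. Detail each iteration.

Binary search for 29 in [4, 16, 17, 19, 24, 27, 29, 34, 35]:

lo=0, hi=8, mid=4, arr[mid]=24 -> 24 < 29, search right half
lo=5, hi=8, mid=6, arr[mid]=29 -> Found target at index 6!

Binary search finds 29 at index 6 after 2 comparisons. The search repeatedly halves the search space by comparing with the middle element.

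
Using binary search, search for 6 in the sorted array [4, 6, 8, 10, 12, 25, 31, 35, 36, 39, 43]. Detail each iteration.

Binary search for 6 in [4, 6, 8, 10, 12, 25, 31, 35, 36, 39, 43]:

lo=0, hi=10, mid=5, arr[mid]=25 -> 25 > 6, search left half
lo=0, hi=4, mid=2, arr[mid]=8 -> 8 > 6, search left half
lo=0, hi=1, mid=0, arr[mid]=4 -> 4 < 6, search right half
lo=1, hi=1, mid=1, arr[mid]=6 -> Found target at index 1!

Binary search finds 6 at index 1 after 4 comparisons. The search repeatedly halves the search space by comparing with the middle element.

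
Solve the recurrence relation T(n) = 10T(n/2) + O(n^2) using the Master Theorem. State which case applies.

Master Theorem for T(n) = 10T(n/2) + O(n^2):

a = 10, b = 2, c = 2
log_b(a) = log_2(10) = 3.3219

Case 1: c = 2 < log_2(10) = 3.3219
T(n) = O(n^(log_2 10))

For T(n) = 10T(n/2) + O(n^2): log_2(10) = 3.3219. This is Case 1 of the Master Theorem (c < log_b(a), work dominated by leaves), giving O(n^(log_2 10)).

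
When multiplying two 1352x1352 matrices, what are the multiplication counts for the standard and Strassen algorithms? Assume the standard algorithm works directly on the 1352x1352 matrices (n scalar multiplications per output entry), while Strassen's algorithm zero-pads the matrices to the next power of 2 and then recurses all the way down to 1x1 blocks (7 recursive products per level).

Matrix multiplication for 1352x1352 matrices:

Strassen's algorithm requires power-of-2 dimensions. Pad 1352x1352 to 2048x2048 (next power of 2).

Standard algorithm: 1352^3 = 2471326208 multiplications
Strassen's algorithm: 7^(log2(2048)) = 7^11 = 1977326743 multiplications
Savings: 2471326208 - 1977326743 = 493999465 multiplications

Standard: 2471326208 multiplications (1352^3). Strassen: 1977326743 multiplications (7^11, after padding to 2048x2048). Strassen reduces 8 recursive multiplications to 7 at each level.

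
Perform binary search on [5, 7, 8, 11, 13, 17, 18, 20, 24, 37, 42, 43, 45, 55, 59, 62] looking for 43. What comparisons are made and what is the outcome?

Binary search for 43 in [5, 7, 8, 11, 13, 17, 18, 20, 24, 37, 42, 43, 45, 55, 59, 62]:

lo=0, hi=15, mid=7, arr[mid]=20 -> 20 < 43, search right half
lo=8, hi=15, mid=11, arr[mid]=43 -> Found target at index 11!

Binary search finds 43 at index 11 after 2 comparisons. The search repeatedly halves the search space by comparing with the middle element.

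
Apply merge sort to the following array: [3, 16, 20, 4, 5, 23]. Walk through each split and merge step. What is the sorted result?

Merge sort trace:

Split: [3, 16, 20, 4, 5, 23] -> [3, 16, 20] and [4, 5, 23]
  Split: [3, 16, 20] -> [3] and [16, 20]
    Split: [16, 20] -> [16] and [20]
    Merge: [16] + [20] -> [16, 20]
  Merge: [3] + [16, 20] -> [3, 16, 20]
  Split: [4, 5, 23] -> [4] and [5, 23]
    Split: [5, 23] -> [5] and [23]
    Merge: [5] + [23] -> [5, 23]
  Merge: [4] + [5, 23] -> [4, 5, 23]
Merge: [3, 16, 20] + [4, 5, 23] -> [3, 4, 5, 16, 20, 23]

Final sorted array: [3, 4, 5, 16, 20, 23]

The merge sort proceeds by recursively splitting the array and merging sorted halves.
After all merges, the sorted array is [3, 4, 5, 16, 20, 23].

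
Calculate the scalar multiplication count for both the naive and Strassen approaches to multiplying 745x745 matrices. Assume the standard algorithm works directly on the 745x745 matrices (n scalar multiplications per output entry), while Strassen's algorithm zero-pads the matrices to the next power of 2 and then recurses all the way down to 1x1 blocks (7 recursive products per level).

Matrix multiplication for 745x745 matrices:

Strassen's algorithm requires power-of-2 dimensions. Pad 745x745 to 1024x1024 (next power of 2).

Standard algorithm: 745^3 = 413493625 multiplications
Strassen's algorithm: 7^(log2(1024)) = 7^10 = 282475249 multiplications
Savings: 413493625 - 282475249 = 131018376 multiplications

Standard: 413493625 multiplications (745^3). Strassen: 282475249 multiplications (7^10, after padding to 1024x1024). Strassen reduces 8 recursive multiplications to 7 at each level.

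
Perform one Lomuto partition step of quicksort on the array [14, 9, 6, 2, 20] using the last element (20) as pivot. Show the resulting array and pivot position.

Lomuto partition with pivot = 20:

Initial array: [14, 9, 6, 2, 20]

arr[0]=14 <= 20: swap with position 0, array becomes [14, 9, 6, 2, 20]
arr[1]=9 <= 20: swap with position 1, array becomes [14, 9, 6, 2, 20]
arr[2]=6 <= 20: swap with position 2, array becomes [14, 9, 6, 2, 20]
arr[3]=2 <= 20: swap with position 3, array becomes [14, 9, 6, 2, 20]

Place pivot at position 4: [14, 9, 6, 2, 20]
Pivot position: 4

After partitioning with pivot 20, the array becomes [14, 9, 6, 2, 20]. The pivot is placed at index 4. All elements to the left of the pivot are <= 20, and all elements to the right are > 20.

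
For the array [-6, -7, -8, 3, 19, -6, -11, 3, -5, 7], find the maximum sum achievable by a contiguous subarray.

Using Kadane's algorithm on [-6, -7, -8, 3, 19, -6, -11, 3, -5, 7]:

Scanning through the array:
Position 1 (value -7): max_ending_here = -7, max_so_far = -6
Position 2 (value -8): max_ending_here = -8, max_so_far = -6
Position 3 (value 3): max_ending_here = 3, max_so_far = 3
Position 4 (value 19): max_ending_here = 22, max_so_far = 22
Position 5 (value -6): max_ending_here = 16, max_so_far = 22
Position 6 (value -11): max_ending_here = 5, max_so_far = 22
Position 7 (value 3): max_ending_here = 8, max_so_far = 22
Position 8 (value -5): max_ending_here = 3, max_so_far = 22
Position 9 (value 7): max_ending_here = 10, max_so_far = 22

Maximum subarray: [3, 19]
Maximum sum: 22

The maximum subarray is [3, 19] with sum 22. This subarray runs from index 3 to index 4.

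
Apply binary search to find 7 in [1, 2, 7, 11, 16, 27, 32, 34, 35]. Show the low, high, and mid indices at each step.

Binary search for 7 in [1, 2, 7, 11, 16, 27, 32, 34, 35]:

lo=0, hi=8, mid=4, arr[mid]=16 -> 16 > 7, search left half
lo=0, hi=3, mid=1, arr[mid]=2 -> 2 < 7, search right half
lo=2, hi=3, mid=2, arr[mid]=7 -> Found target at index 2!

Binary search finds 7 at index 2 after 3 comparisons. The search repeatedly halves the search space by comparing with the middle element.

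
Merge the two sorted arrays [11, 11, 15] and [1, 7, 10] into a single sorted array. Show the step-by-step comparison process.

Merging process:

Compare 11 vs 1: take 1 from right. Merged: [1]
Compare 11 vs 7: take 7 from right. Merged: [1, 7]
Compare 11 vs 10: take 10 from right. Merged: [1, 7, 10]
Append remaining from left: [11, 11, 15]. Merged: [1, 7, 10, 11, 11, 15]

Final merged array: [1, 7, 10, 11, 11, 15]
Total comparisons: 3

The merged array is [1, 7, 10, 11, 11, 15], requiring 3 comparisons. The merge step runs in O(n) time where n is the total number of elements.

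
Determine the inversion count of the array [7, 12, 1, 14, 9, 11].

Finding inversions in [7, 12, 1, 14, 9, 11]:

(0, 2): arr[0]=7 > arr[2]=1
(1, 2): arr[1]=12 > arr[2]=1
(1, 4): arr[1]=12 > arr[4]=9
(1, 5): arr[1]=12 > arr[5]=11
(3, 4): arr[3]=14 > arr[4]=9
(3, 5): arr[3]=14 > arr[5]=11

Total inversions: 6

The array has 6 inversion(s): (0,2), (1,2), (1,4), (1,5), (3,4), (3,5). Each pair (i,j) satisfies i < j and arr[i] > arr[j].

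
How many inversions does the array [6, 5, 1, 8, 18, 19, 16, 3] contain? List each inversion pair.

Finding inversions in [6, 5, 1, 8, 18, 19, 16, 3]:

(0, 1): arr[0]=6 > arr[1]=5
(0, 2): arr[0]=6 > arr[2]=1
(0, 7): arr[0]=6 > arr[7]=3
(1, 2): arr[1]=5 > arr[2]=1
(1, 7): arr[1]=5 > arr[7]=3
(3, 7): arr[3]=8 > arr[7]=3
(4, 6): arr[4]=18 > arr[6]=16
(4, 7): arr[4]=18 > arr[7]=3
(5, 6): arr[5]=19 > arr[6]=16
(5, 7): arr[5]=19 > arr[7]=3
(6, 7): arr[6]=16 > arr[7]=3

Total inversions: 11

The array has 11 inversion(s): (0,1), (0,2), (0,7), (1,2), (1,7), (3,7), (4,6), (4,7), (5,6), (5,7), (6,7). Each pair (i,j) satisfies i < j and arr[i] > arr[j].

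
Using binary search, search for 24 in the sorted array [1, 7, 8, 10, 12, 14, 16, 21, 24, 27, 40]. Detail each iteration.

Binary search for 24 in [1, 7, 8, 10, 12, 14, 16, 21, 24, 27, 40]:

lo=0, hi=10, mid=5, arr[mid]=14 -> 14 < 24, search right half
lo=6, hi=10, mid=8, arr[mid]=24 -> Found target at index 8!

Binary search finds 24 at index 8 after 2 comparisons. The search repeatedly halves the search space by comparing with the middle element.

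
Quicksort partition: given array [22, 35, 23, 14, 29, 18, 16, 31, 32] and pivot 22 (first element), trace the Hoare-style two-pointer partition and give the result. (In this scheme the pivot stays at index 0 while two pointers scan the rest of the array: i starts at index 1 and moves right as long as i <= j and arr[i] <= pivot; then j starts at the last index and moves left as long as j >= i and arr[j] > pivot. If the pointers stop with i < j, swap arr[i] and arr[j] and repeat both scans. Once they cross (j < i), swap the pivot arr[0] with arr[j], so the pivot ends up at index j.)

Hoare-style two-pointer partition with pivot = 22:

Initial array: [22, 35, 23, 14, 29, 18, 16, 31, 32]

Pointers start at i = 1, j = 8.
i stops at index 1 (arr[1]=35 > 22), j stops at index 6 (arr[6]=16 <= 22): swap arr[1] and arr[6], array becomes [22, 16, 23, 14, 29, 18, 35, 31, 32]
i stops at index 2 (arr[2]=23 > 22), j stops at index 5 (arr[5]=18 <= 22): swap arr[2] and arr[5], array becomes [22, 16, 18, 14, 29, 23, 35, 31, 32]
i ends at 4, j ends at 3: the pointers have crossed (j < i), so scanning stops.

Swap pivot arr[0] with arr[3] to place pivot at position 3: [14, 16, 18, 22, 29, 23, 35, 31, 32]
Pivot position: 3

After partitioning with pivot 22, the array becomes [14, 16, 18, 22, 29, 23, 35, 31, 32]. The pivot is placed at index 3. All elements to the left of the pivot are <= 22, and all elements to the right are > 22.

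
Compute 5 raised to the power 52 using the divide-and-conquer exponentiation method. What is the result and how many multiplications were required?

Computing 5^52 by squaring (build up from 5^1; each line after the first costs one multiplication):

5^1 = 5
5^2 = (5^1)^2 = 5^2 = 25
5^3 = 5 * 5^2 = 5 * 25 = 125
5^6 = (5^3)^2 = 125^2 = 15625
5^12 = (5^6)^2 = 15625^2 = 244140625
5^13 = 5 * 5^12 = 5 * 244140625 = 1220703125
5^26 = (5^13)^2 = 1220703125^2 = 1490116119384765625
5^52 = (5^26)^2 = 1490116119384765625^2 = 2220446049250313080847263336181640625

Result: 2220446049250313080847263336181640625
Multiplications needed: 7 (7 lines after 5^1)

5^52 = 2220446049250313080847263336181640625. Using exponentiation by squaring, this requires 7 multiplications. The key idea: if the exponent is even, square the half-power; if odd, multiply by the base once.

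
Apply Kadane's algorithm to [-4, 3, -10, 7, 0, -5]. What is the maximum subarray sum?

Using Kadane's algorithm on [-4, 3, -10, 7, 0, -5]:

Scanning through the array:
Position 1 (value 3): max_ending_here = 3, max_so_far = 3
Position 2 (value -10): max_ending_here = -7, max_so_far = 3
Position 3 (value 7): max_ending_here = 7, max_so_far = 7
Position 4 (value 0): max_ending_here = 7, max_so_far = 7
Position 5 (value -5): max_ending_here = 2, max_so_far = 7

Maximum subarray: [7]
Maximum sum: 7

The maximum subarray is [7] with sum 7. This subarray runs from index 3 to index 3.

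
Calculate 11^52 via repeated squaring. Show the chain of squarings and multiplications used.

Computing 11^52 by squaring (build up from 11^1; each line after the first costs one multiplication):

11^1 = 11
11^2 = (11^1)^2 = 11^2 = 121
11^3 = 11 * 11^2 = 11 * 121 = 1331
11^6 = (11^3)^2 = 1331^2 = 1771561
11^12 = (11^6)^2 = 1771561^2 = 3138428376721
11^13 = 11 * 11^12 = 11 * 3138428376721 = 34522712143931
11^26 = (11^13)^2 = 34522712143931^2 = 1191817653772720942460132761
11^52 = (11^26)^2 = 1191817653772720942460132761^2 = 1420429319844313329730664601483335671261683881745483121

Result: 1420429319844313329730664601483335671261683881745483121
Multiplications needed: 7 (7 lines after 11^1)

11^52 = 1420429319844313329730664601483335671261683881745483121. Using exponentiation by squaring, this requires 7 multiplications. The key idea: if the exponent is even, square the half-power; if odd, multiply by the base once.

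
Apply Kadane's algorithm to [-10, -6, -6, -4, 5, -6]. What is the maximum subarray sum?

Using Kadane's algorithm on [-10, -6, -6, -4, 5, -6]:

Scanning through the array:
Position 1 (value -6): max_ending_here = -6, max_so_far = -6
Position 2 (value -6): max_ending_here = -6, max_so_far = -6
Position 3 (value -4): max_ending_here = -4, max_so_far = -4
Position 4 (value 5): max_ending_here = 5, max_so_far = 5
Position 5 (value -6): max_ending_here = -1, max_so_far = 5

Maximum subarray: [5]
Maximum sum: 5

The maximum subarray is [5] with sum 5. This subarray runs from index 4 to index 4.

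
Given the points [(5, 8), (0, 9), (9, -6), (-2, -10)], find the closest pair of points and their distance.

Computing all pairwise distances among 4 points:

d((5, 8), (0, 9)) = 5.099 <-- minimum
d((5, 8), (9, -6)) = 14.5602
d((5, 8), (-2, -10)) = 19.3132
d((0, 9), (9, -6)) = 17.4929
d((0, 9), (-2, -10)) = 19.105
d((9, -6), (-2, -10)) = 11.7047

Closest pair: (5, 8) and (0, 9) with distance 5.099

The closest pair is (5, 8) and (0, 9) with Euclidean distance 5.099. For 4 points, brute-force pairwise comparison is shown above. For large n, the divide-and-conquer algorithm (sort by x, recurse on halves, check the dividing strip) achieves O(n log n).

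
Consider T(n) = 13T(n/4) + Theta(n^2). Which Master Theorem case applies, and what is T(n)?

Master Theorem for T(n) = 13T(n/4) + O(n^2):

a = 13, b = 4, c = 2
log_b(a) = log_4(13) = 1.8502

Case 3: c = 2 > log_4(13) = 1.8502
T(n) = O(n^2) = O(n^2)

For T(n) = 13T(n/4) + O(n^2): log_4(13) = 1.8502. This is Case 3 of the Master Theorem (c > log_b(a), work dominated by root), giving O(n^2).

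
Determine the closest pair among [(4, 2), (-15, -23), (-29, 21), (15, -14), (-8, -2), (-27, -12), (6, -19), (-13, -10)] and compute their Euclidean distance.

Computing all pairwise distances among 8 points:

d((4, 2), (-15, -23)) = 31.4006
d((4, 2), (-29, 21)) = 38.0789
d((4, 2), (15, -14)) = 19.4165
d((4, 2), (-8, -2)) = 12.6491
d((4, 2), (-27, -12)) = 34.0147
d((4, 2), (6, -19)) = 21.095
d((4, 2), (-13, -10)) = 20.8087
d((-15, -23), (-29, 21)) = 46.1736
d((-15, -23), (15, -14)) = 31.3209
d((-15, -23), (-8, -2)) = 22.1359
d((-15, -23), (-27, -12)) = 16.2788
d((-15, -23), (6, -19)) = 21.3776
d((-15, -23), (-13, -10)) = 13.1529
d((-29, 21), (15, -14)) = 56.2228
d((-29, 21), (-8, -2)) = 31.1448
d((-29, 21), (-27, -12)) = 33.0606
d((-29, 21), (6, -19)) = 53.1507
d((-29, 21), (-13, -10)) = 34.8855
d((15, -14), (-8, -2)) = 25.9422
d((15, -14), (-27, -12)) = 42.0476
d((15, -14), (6, -19)) = 10.2956
d((15, -14), (-13, -10)) = 28.2843
d((-8, -2), (-27, -12)) = 21.4709
d((-8, -2), (6, -19)) = 22.0227
d((-8, -2), (-13, -10)) = 9.434 <-- minimum
d((-27, -12), (6, -19)) = 33.7343
d((-27, -12), (-13, -10)) = 14.1421
d((6, -19), (-13, -10)) = 21.0238

Closest pair: (-8, -2) and (-13, -10) with distance 9.434

The closest pair is (-8, -2) and (-13, -10) with Euclidean distance 9.434. For 8 points, brute-force pairwise comparison is shown above. For large n, the divide-and-conquer algorithm (sort by x, recurse on halves, check the dividing strip) achieves O(n log n).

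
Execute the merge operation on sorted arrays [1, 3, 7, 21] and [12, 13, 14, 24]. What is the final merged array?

Merging process:

Compare 1 vs 12: take 1 from left. Merged: [1]
Compare 3 vs 12: take 3 from left. Merged: [1, 3]
Compare 7 vs 12: take 7 from left. Merged: [1, 3, 7]
Compare 21 vs 12: take 12 from right. Merged: [1, 3, 7, 12]
Compare 21 vs 13: take 13 from right. Merged: [1, 3, 7, 12, 13]
Compare 21 vs 14: take 14 from right. Merged: [1, 3, 7, 12, 13, 14]
Compare 21 vs 24: take 21 from left. Merged: [1, 3, 7, 12, 13, 14, 21]
Append remaining from right: [24]. Merged: [1, 3, 7, 12, 13, 14, 21, 24]

Final merged array: [1, 3, 7, 12, 13, 14, 21, 24]
Total comparisons: 7

The merged array is [1, 3, 7, 12, 13, 14, 21, 24], requiring 7 comparisons. The merge step runs in O(n) time where n is the total number of elements.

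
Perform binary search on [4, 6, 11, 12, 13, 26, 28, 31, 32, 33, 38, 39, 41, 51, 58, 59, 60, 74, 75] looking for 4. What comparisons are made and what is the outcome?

Binary search for 4 in [4, 6, 11, 12, 13, 26, 28, 31, 32, 33, 38, 39, 41, 51, 58, 59, 60, 74, 75]:

lo=0, hi=18, mid=9, arr[mid]=33 -> 33 > 4, search left half
lo=0, hi=8, mid=4, arr[mid]=13 -> 13 > 4, search left half
lo=0, hi=3, mid=1, arr[mid]=6 -> 6 > 4, search left half
lo=0, hi=0, mid=0, arr[mid]=4 -> Found target at index 0!

Binary search finds 4 at index 0 after 4 comparisons. The search repeatedly halves the search space by comparing with the middle element.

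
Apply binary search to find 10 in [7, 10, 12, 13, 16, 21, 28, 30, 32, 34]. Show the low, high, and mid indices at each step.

Binary search for 10 in [7, 10, 12, 13, 16, 21, 28, 30, 32, 34]:

lo=0, hi=9, mid=4, arr[mid]=16 -> 16 > 10, search left half
lo=0, hi=3, mid=1, arr[mid]=10 -> Found target at index 1!

Binary search finds 10 at index 1 after 2 comparisons. The search repeatedly halves the search space by comparing with the middle element.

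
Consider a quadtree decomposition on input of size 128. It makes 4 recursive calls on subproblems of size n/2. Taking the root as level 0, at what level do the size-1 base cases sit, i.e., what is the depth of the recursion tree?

For divide and conquer with division factor 2:

Problem sizes at each level:
Level 0: 128
Level 1: 64
Level 2: 32
Level 3: 16
Level 4: 8
Level 5: 4
Level 6: 2
Level 7: 1

The root is level 0 and the size-1 base case is level 7 (the tree spans levels 0 through 7, i.e. 8 levels counting the root), so the depth is the number of divisions: log_2(128) = 7

The recursion tree depth is log_2(128) = 7. At each level, the problem size is divided by 2, so it takes 7 divisions to reduce to a base case of size 1. The algorithm makes 4 recursive calls at each level.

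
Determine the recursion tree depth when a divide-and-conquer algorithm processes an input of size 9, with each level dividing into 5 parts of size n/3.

For divide and conquer with division factor 3:

Problem sizes at each level:
Level 0: 9
Level 1: 3
Level 2: 1

The root is level 0 and the size-1 base case is level 2 (the tree spans levels 0 through 2, i.e. 3 levels counting the root), so the depth is the number of divisions: log_3(9) = 2

The recursion tree depth is log_3(9) = 2. At each level, the problem size is divided by 3, so it takes 2 divisions to reduce to a base case of size 1. The algorithm makes 5 recursive calls at each level.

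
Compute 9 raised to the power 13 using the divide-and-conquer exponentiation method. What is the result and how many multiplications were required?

Computing 9^13 by squaring (build up from 9^1; each line after the first costs one multiplication):

9^1 = 9
9^2 = (9^1)^2 = 9^2 = 81
9^3 = 9 * 9^2 = 9 * 81 = 729
9^6 = (9^3)^2 = 729^2 = 531441
9^12 = (9^6)^2 = 531441^2 = 282429536481
9^13 = 9 * 9^12 = 9 * 282429536481 = 2541865828329

Result: 2541865828329
Multiplications needed: 5 (5 lines after 9^1)

9^13 = 2541865828329. Using exponentiation by squaring, this requires 5 multiplications. The key idea: if the exponent is even, square the half-power; if odd, multiply by the base once.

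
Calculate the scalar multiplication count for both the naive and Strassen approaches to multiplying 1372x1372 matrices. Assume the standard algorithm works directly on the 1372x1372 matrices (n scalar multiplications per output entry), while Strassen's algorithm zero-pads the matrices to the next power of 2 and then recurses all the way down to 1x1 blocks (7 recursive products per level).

Matrix multiplication for 1372x1372 matrices:

Strassen's algorithm requires power-of-2 dimensions. Pad 1372x1372 to 2048x2048 (next power of 2).

Standard algorithm: 1372^3 = 2582630848 multiplications
Strassen's algorithm: 7^(log2(2048)) = 7^11 = 1977326743 multiplications
Savings: 2582630848 - 1977326743 = 605304105 multiplications

Standard: 2582630848 multiplications (1372^3). Strassen: 1977326743 multiplications (7^11, after padding to 2048x2048). Strassen reduces 8 recursive multiplications to 7 at each level.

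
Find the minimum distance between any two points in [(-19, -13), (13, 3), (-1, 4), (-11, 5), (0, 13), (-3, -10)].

Computing all pairwise distances among 6 points:

d((-19, -13), (13, 3)) = 35.7771
d((-19, -13), (-1, 4)) = 24.7588
d((-19, -13), (-11, 5)) = 19.6977
d((-19, -13), (0, 13)) = 32.2025
d((-19, -13), (-3, -10)) = 16.2788
d((13, 3), (-1, 4)) = 14.0357
d((13, 3), (-11, 5)) = 24.0832
d((13, 3), (0, 13)) = 16.4012
d((13, 3), (-3, -10)) = 20.6155
d((-1, 4), (-11, 5)) = 10.0499
d((-1, 4), (0, 13)) = 9.0554 <-- minimum
d((-1, 4), (-3, -10)) = 14.1421
d((-11, 5), (0, 13)) = 13.6015
d((-11, 5), (-3, -10)) = 17.0
d((0, 13), (-3, -10)) = 23.1948

Closest pair: (-1, 4) and (0, 13) with distance 9.0554

The closest pair is (-1, 4) and (0, 13) with Euclidean distance 9.0554. For 6 points, brute-force pairwise comparison is shown above. For large n, the divide-and-conquer algorithm (sort by x, recurse on halves, check the dividing strip) achieves O(n log n).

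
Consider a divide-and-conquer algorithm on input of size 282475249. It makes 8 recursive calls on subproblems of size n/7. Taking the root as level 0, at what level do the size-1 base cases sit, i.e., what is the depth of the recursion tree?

For divide and conquer with division factor 7:

Problem sizes at each level:
Level 0: 282475249
Level 1: 40353607
Level 2: 5764801
Level 3: 823543
Level 4: 117649
Level 5: 16807
Level 6: 2401
Level 7: 343
Level 8: 49
Level 9: 7
Level 10: 1

The root is level 0 and the size-1 base case is level 10 (the tree spans levels 0 through 10, i.e. 11 levels counting the root), so the depth is the number of divisions: log_7(282475249) = 10

The recursion tree depth is log_7(282475249) = 10. At each level, the problem size is divided by 7, so it takes 10 divisions to reduce to a base case of size 1. The algorithm makes 8 recursive calls at each level.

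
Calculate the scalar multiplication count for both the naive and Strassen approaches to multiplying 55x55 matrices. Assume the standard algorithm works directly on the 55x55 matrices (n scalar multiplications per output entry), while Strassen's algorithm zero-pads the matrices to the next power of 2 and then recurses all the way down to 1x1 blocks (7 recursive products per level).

Matrix multiplication for 55x55 matrices:

Strassen's algorithm requires power-of-2 dimensions. Pad 55x55 to 64x64 (next power of 2).

Standard algorithm: 55^3 = 166375 multiplications
Strassen's algorithm: 7^(log2(64)) = 7^6 = 117649 multiplications
Savings: 166375 - 117649 = 48726 multiplications

Standard: 166375 multiplications (55^3). Strassen: 117649 multiplications (7^6, after padding to 64x64). Strassen reduces 8 recursive multiplications to 7 at each level.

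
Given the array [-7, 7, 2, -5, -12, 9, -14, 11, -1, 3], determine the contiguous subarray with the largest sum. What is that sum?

Using Kadane's algorithm on [-7, 7, 2, -5, -12, 9, -14, 11, -1, 3]:

Scanning through the array:
Position 1 (value 7): max_ending_here = 7, max_so_far = 7
Position 2 (value 2): max_ending_here = 9, max_so_far = 9
Position 3 (value -5): max_ending_here = 4, max_so_far = 9
Position 4 (value -12): max_ending_here = -8, max_so_far = 9
Position 5 (value 9): max_ending_here = 9, max_so_far = 9
Position 6 (value -14): max_ending_here = -5, max_so_far = 9
Position 7 (value 11): max_ending_here = 11, max_so_far = 11
Position 8 (value -1): max_ending_here = 10, max_so_far = 11
Position 9 (value 3): max_ending_here = 13, max_so_far = 13

Maximum subarray: [11, -1, 3]
Maximum sum: 13

The maximum subarray is [11, -1, 3] with sum 13. This subarray runs from index 7 to index 9.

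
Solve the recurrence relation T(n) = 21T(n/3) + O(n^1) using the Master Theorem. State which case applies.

Master Theorem for T(n) = 21T(n/3) + O(n^1):

a = 21, b = 3, c = 1
log_b(a) = log_3(21) = 2.7712

Case 1: c = 1 < log_3(21) = 2.7712
T(n) = O(n^(log_3 21))

For T(n) = 21T(n/3) + O(n^1): log_3(21) = 2.7712. This is Case 1 of the Master Theorem (c < log_b(a), work dominated by leaves), giving O(n^(log_3 21)).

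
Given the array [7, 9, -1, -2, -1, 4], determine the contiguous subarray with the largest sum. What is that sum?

Using Kadane's algorithm on [7, 9, -1, -2, -1, 4]:

Scanning through the array:
Position 1 (value 9): max_ending_here = 16, max_so_far = 16
Position 2 (value -1): max_ending_here = 15, max_so_far = 16
Position 3 (value -2): max_ending_here = 13, max_so_far = 16
Position 4 (value -1): max_ending_here = 12, max_so_far = 16
Position 5 (value 4): max_ending_here = 16, max_so_far = 16

Maximum subarray: [7, 9]
Maximum sum: 16

The maximum subarray is [7, 9] with sum 16. This subarray runs from index 0 to index 1.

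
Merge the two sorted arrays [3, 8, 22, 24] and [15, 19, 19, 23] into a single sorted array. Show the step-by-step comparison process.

Merging process:

Compare 3 vs 15: take 3 from left. Merged: [3]
Compare 8 vs 15: take 8 from left. Merged: [3, 8]
Compare 22 vs 15: take 15 from right. Merged: [3, 8, 15]
Compare 22 vs 19: take 19 from right. Merged: [3, 8, 15, 19]
Compare 22 vs 19: take 19 from right. Merged: [3, 8, 15, 19, 19]
Compare 22 vs 23: take 22 from left. Merged: [3, 8, 15, 19, 19, 22]
Compare 24 vs 23: take 23 from right. Merged: [3, 8, 15, 19, 19, 22, 23]
Append remaining from left: [24]. Merged: [3, 8, 15, 19, 19, 22, 23, 24]

Final merged array: [3, 8, 15, 19, 19, 22, 23, 24]
Total comparisons: 7

The merged array is [3, 8, 15, 19, 19, 22, 23, 24], requiring 7 comparisons. The merge step runs in O(n) time where n is the total number of elements.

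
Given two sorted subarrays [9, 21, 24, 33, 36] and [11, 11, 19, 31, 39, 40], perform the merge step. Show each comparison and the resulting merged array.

Merging process:

Compare 9 vs 11: take 9 from left. Merged: [9]
Compare 21 vs 11: take 11 from right. Merged: [9, 11]
Compare 21 vs 11: take 11 from right. Merged: [9, 11, 11]
Compare 21 vs 19: take 19 from right. Merged: [9, 11, 11, 19]
Compare 21 vs 31: take 21 from left. Merged: [9, 11, 11, 19, 21]
Compare 24 vs 31: take 24 from left. Merged: [9, 11, 11, 19, 21, 24]
Compare 33 vs 31: take 31 from right. Merged: [9, 11, 11, 19, 21, 24, 31]
Compare 33 vs 39: take 33 from left. Merged: [9, 11, 11, 19, 21, 24, 31, 33]
Compare 36 vs 39: take 36 from left. Merged: [9, 11, 11, 19, 21, 24, 31, 33, 36]
Append remaining from right: [39, 40]. Merged: [9, 11, 11, 19, 21, 24, 31, 33, 36, 39, 40]

Final merged array: [9, 11, 11, 19, 21, 24, 31, 33, 36, 39, 40]
Total comparisons: 9

The merged array is [9, 11, 11, 19, 21, 24, 31, 33, 36, 39, 40], requiring 9 comparisons. The merge step runs in O(n) time where n is the total number of elements.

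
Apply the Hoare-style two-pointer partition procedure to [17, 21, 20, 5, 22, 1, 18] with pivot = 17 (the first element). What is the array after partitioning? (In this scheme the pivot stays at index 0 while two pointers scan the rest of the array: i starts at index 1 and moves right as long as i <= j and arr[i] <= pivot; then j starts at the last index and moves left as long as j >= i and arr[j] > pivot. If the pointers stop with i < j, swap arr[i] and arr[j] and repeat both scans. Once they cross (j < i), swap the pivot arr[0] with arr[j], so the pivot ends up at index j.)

Hoare-style two-pointer partition with pivot = 17:

Initial array: [17, 21, 20, 5, 22, 1, 18]

Pointers start at i = 1, j = 6.
i stops at index 1 (arr[1]=21 > 17), j stops at index 5 (arr[5]=1 <= 17): swap arr[1] and arr[5], array becomes [17, 1, 20, 5, 22, 21, 18]
i stops at index 2 (arr[2]=20 > 17), j stops at index 3 (arr[3]=5 <= 17): swap arr[2] and arr[3], array becomes [17, 1, 5, 20, 22, 21, 18]
i ends at 3, j ends at 2: the pointers have crossed (j < i), so scanning stops.

Swap pivot arr[0] with arr[2] to place pivot at position 2: [5, 1, 17, 20, 22, 21, 18]
Pivot position: 2

After partitioning with pivot 17, the array becomes [5, 1, 17, 20, 22, 21, 18]. The pivot is placed at index 2. All elements to the left of the pivot are <= 17, and all elements to the right are > 17.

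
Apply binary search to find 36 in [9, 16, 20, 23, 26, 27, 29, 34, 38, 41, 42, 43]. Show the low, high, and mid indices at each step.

Binary search for 36 in [9, 16, 20, 23, 26, 27, 29, 34, 38, 41, 42, 43]:

lo=0, hi=11, mid=5, arr[mid]=27 -> 27 < 36, search right half
lo=6, hi=11, mid=8, arr[mid]=38 -> 38 > 36, search left half
lo=6, hi=7, mid=6, arr[mid]=29 -> 29 < 36, search right half
lo=7, hi=7, mid=7, arr[mid]=34 -> 34 < 36, search right half
lo=8 > hi=7, target 36 not found

Binary search determines that 36 is not in the array after 4 comparisons. The search space was exhausted without finding the target.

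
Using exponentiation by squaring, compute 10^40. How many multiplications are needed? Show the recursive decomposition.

Computing 10^40 by squaring (build up from 10^1; each line after the first costs one multiplication):

10^1 = 10
10^2 = (10^1)^2 = 10^2 = 100
10^4 = (10^2)^2 = 100^2 = 10000
10^5 = 10 * 10^4 = 10 * 10000 = 100000
10^10 = (10^5)^2 = 100000^2 = 10000000000
10^20 = (10^10)^2 = 10000000000^2 = 100000000000000000000
10^40 = (10^20)^2 = 100000000000000000000^2 = 10000000000000000000000000000000000000000

Result: 10000000000000000000000000000000000000000
Multiplications needed: 6 (6 lines after 10^1)

10^40 = 10000000000000000000000000000000000000000. Using exponentiation by squaring, this requires 6 multiplications. The key idea: if the exponent is even, square the half-power; if odd, multiply by the base once.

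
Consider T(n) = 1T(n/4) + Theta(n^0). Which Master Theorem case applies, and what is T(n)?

Master Theorem for T(n) = 1T(n/4) + O(n^0):

a = 1, b = 4, c = 0
log_b(a) = log_4(1) = 0.0000

Case 2: c = 0 = log_4(1) = 0.0000
T(n) = O(n^0 log n) = O(log n)

For T(n) = 1T(n/4) + O(n^0): log_4(1) = 0.0000. This is Case 2 of the Master Theorem (c = log_b(a), equal work at all levels), giving O(log n).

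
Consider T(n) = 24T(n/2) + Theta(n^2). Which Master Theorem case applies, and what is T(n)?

Master Theorem for T(n) = 24T(n/2) + O(n^2):

a = 24, b = 2, c = 2
log_b(a) = log_2(24) = 4.5850

Case 1: c = 2 < log_2(24) = 4.5850
T(n) = O(n^(log_2 24))

For T(n) = 24T(n/2) + O(n^2): log_2(24) = 4.5850. This is Case 1 of the Master Theorem (c < log_b(a), work dominated by leaves), giving O(n^(log_2 24)).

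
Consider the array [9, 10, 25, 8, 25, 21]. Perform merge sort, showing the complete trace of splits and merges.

Merge sort trace:

Split: [9, 10, 25, 8, 25, 21] -> [9, 10, 25] and [8, 25, 21]
  Split: [9, 10, 25] -> [9] and [10, 25]
    Split: [10, 25] -> [10] and [25]
    Merge: [10] + [25] -> [10, 25]
  Merge: [9] + [10, 25] -> [9, 10, 25]
  Split: [8, 25, 21] -> [8] and [25, 21]
    Split: [25, 21] -> [25] and [21]
    Merge: [25] + [21] -> [21, 25]
  Merge: [8] + [21, 25] -> [8, 21, 25]
Merge: [9, 10, 25] + [8, 21, 25] -> [8, 9, 10, 21, 25, 25]

Final sorted array: [8, 9, 10, 21, 25, 25]

The merge sort proceeds by recursively splitting the array and merging sorted halves.
After all merges, the sorted array is [8, 9, 10, 21, 25, 25].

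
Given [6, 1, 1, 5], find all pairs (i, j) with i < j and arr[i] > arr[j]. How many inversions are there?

Finding inversions in [6, 1, 1, 5]:

(0, 1): arr[0]=6 > arr[1]=1
(0, 2): arr[0]=6 > arr[2]=1
(0, 3): arr[0]=6 > arr[3]=5

Total inversions: 3

The array has 3 inversion(s): (0,1), (0,2), (0,3). Each pair (i,j) satisfies i < j and arr[i] > arr[j].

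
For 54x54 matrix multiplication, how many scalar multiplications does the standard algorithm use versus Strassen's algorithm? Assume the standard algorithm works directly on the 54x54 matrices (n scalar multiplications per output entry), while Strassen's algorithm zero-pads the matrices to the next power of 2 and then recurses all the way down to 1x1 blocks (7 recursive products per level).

Matrix multiplication for 54x54 matrices:

Strassen's algorithm requires power-of-2 dimensions. Pad 54x54 to 64x64 (next power of 2).

Standard algorithm: 54^3 = 157464 multiplications
Strassen's algorithm: 7^(log2(64)) = 7^6 = 117649 multiplications
Savings: 157464 - 117649 = 39815 multiplications

Standard: 157464 multiplications (54^3). Strassen: 117649 multiplications (7^6, after padding to 64x64). Strassen reduces 8 recursive multiplications to 7 at each level.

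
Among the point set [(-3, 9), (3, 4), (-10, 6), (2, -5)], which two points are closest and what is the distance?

Computing all pairwise distances among 4 points:

d((-3, 9), (3, 4)) = 7.8102
d((-3, 9), (-10, 6)) = 7.6158 <-- minimum
d((-3, 9), (2, -5)) = 14.8661
d((3, 4), (-10, 6)) = 13.1529
d((3, 4), (2, -5)) = 9.0554
d((-10, 6), (2, -5)) = 16.2788

Closest pair: (-3, 9) and (-10, 6) with distance 7.6158

The closest pair is (-3, 9) and (-10, 6) with Euclidean distance 7.6158. For 4 points, brute-force pairwise comparison is shown above. For large n, the divide-and-conquer algorithm (sort by x, recurse on halves, check the dividing strip) achieves O(n log n).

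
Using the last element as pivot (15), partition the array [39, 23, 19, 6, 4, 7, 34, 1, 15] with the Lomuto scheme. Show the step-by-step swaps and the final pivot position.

Lomuto partition with pivot = 15:

Initial array: [39, 23, 19, 6, 4, 7, 34, 1, 15]

arr[0]=39 > 15: no swap
arr[1]=23 > 15: no swap
arr[2]=19 > 15: no swap
arr[3]=6 <= 15: swap with position 0, array becomes [6, 23, 19, 39, 4, 7, 34, 1, 15]
arr[4]=4 <= 15: swap with position 1, array becomes [6, 4, 19, 39, 23, 7, 34, 1, 15]
arr[5]=7 <= 15: swap with position 2, array becomes [6, 4, 7, 39, 23, 19, 34, 1, 15]
arr[6]=34 > 15: no swap
arr[7]=1 <= 15: swap with position 3, array becomes [6, 4, 7, 1, 23, 19, 34, 39, 15]

Place pivot at position 4: [6, 4, 7, 1, 15, 19, 34, 39, 23]
Pivot position: 4

After partitioning with pivot 15, the array becomes [6, 4, 7, 1, 15, 19, 34, 39, 23]. The pivot is placed at index 4. All elements to the left of the pivot are <= 15, and all elements to the right are > 15.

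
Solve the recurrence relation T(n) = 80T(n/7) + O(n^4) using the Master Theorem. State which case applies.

Master Theorem for T(n) = 80T(n/7) + O(n^4):

a = 80, b = 7, c = 4
log_b(a) = log_7(80) = 2.2519

Case 3: c = 4 > log_7(80) = 2.2519
T(n) = O(n^4) = O(n^4)

For T(n) = 80T(n/7) + O(n^4): log_7(80) = 2.2519. This is Case 3 of the Master Theorem (c > log_b(a), work dominated by root), giving O(n^4).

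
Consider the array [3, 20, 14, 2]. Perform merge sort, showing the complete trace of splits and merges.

Merge sort trace:

Split: [3, 20, 14, 2] -> [3, 20] and [14, 2]
  Split: [3, 20] -> [3] and [20]
  Merge: [3] + [20] -> [3, 20]
  Split: [14, 2] -> [14] and [2]
  Merge: [14] + [2] -> [2, 14]
Merge: [3, 20] + [2, 14] -> [2, 3, 14, 20]

Final sorted array: [2, 3, 14, 20]

The merge sort proceeds by recursively splitting the array and merging sorted halves.
After all merges, the sorted array is [2, 3, 14, 20].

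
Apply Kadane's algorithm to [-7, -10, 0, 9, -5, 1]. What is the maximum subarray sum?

Using Kadane's algorithm on [-7, -10, 0, 9, -5, 1]:

Scanning through the array:
Position 1 (value -10): max_ending_here = -10, max_so_far = -7
Position 2 (value 0): max_ending_here = 0, max_so_far = 0
Position 3 (value 9): max_ending_here = 9, max_so_far = 9
Position 4 (value -5): max_ending_here = 4, max_so_far = 9
Position 5 (value 1): max_ending_here = 5, max_so_far = 9

Maximum subarray: [0, 9]
Maximum sum: 9

The maximum subarray is [0, 9] with sum 9. This subarray runs from index 2 to index 3.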